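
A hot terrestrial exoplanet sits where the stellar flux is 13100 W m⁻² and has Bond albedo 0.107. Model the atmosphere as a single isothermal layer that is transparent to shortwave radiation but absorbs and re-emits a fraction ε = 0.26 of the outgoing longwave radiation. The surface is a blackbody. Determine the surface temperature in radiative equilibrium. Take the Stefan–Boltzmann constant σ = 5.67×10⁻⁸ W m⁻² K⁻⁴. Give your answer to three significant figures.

At the top of the atmosphere, σT_e⁴ = S(1−α)/4 = 2925 W m⁻², giving T_e = 476.6 K.
Surface balance with a leaky layer gives σT_s⁴ = σT_e⁴·2/(2−ε), so T_s = T_e·[2/(2−0.26)]^(1/4) = 493.4 K.

493 kelvin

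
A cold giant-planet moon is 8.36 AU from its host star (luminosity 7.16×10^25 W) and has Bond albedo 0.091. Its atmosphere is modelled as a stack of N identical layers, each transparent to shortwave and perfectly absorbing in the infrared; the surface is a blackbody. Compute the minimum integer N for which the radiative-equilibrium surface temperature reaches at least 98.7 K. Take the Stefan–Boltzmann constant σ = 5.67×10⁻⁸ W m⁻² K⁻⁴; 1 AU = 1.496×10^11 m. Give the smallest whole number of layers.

6

Orbital distance: d = 8.36 AU = 1.251×10^12 m.
Flux at the orbit: S = L/(4πd²) = 7.16×10^25/(4π·(1.25×10^12)²) = 3.643 W m⁻².
The effective emission temperature is T_e = [S(1−α)/(4σ)]^¼ = 61.81 K.
Need (N+1)T_e⁴ ≥ T_s⁴, i.e. N+1 ≥ (98.7/61.81)⁴ = 6.500.
Rounding up, N = 6.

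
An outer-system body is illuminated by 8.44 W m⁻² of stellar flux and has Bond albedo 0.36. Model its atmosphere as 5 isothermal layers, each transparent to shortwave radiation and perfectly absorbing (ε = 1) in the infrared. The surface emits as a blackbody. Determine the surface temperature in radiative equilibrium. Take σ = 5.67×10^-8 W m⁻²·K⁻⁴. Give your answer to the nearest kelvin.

Top-of-atmosphere balance: σT_e⁴ = S(1−α)/4 = 1.350 W m⁻² → T_e = 69.86 K.
With N = 5 opaque layers, T_s = (N+1)^(1/4)·T_e = 6^(1/4)·69.86 = 109.3 K.

109 K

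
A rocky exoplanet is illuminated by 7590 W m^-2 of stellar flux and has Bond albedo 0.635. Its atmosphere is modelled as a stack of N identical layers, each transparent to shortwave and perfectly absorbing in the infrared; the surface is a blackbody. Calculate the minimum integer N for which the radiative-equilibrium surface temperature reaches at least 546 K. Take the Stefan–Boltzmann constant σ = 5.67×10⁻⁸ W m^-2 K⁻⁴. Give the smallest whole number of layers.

7

The effective emission temperature is T_e = [S(1−α)/(4σ)]^¼ = 332.4 K.
Since T_s⁴ = (N+1)T_e⁴, we need N ≥ (T_s/T_e)⁴ − 1 = 6.276.
The minimum whole number is N = 7.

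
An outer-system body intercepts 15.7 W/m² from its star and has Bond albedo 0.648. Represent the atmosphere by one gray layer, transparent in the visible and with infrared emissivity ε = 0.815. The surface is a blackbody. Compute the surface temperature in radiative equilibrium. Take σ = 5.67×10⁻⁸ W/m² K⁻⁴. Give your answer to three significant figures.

80.1 K

At the top of the atmosphere, σT_e⁴ = S(1−α)/4 = 1.382 W/m², giving T_e = 70.26 K.
Surface balance with a leaky layer gives σT_s⁴ = σT_e⁴·2/(2−ε), so T_s = T_e·[2/(2−0.815)]^(1/4) = 80.08 K.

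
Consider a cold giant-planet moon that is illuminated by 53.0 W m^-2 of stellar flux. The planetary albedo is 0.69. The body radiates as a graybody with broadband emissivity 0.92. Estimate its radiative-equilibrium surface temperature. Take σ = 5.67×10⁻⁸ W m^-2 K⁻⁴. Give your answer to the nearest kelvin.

94 K

Absorbed flux (global mean): S(1−α)/4 = 53.00·0.31/4 = 4.108 W m^-2.
Radiative balance εσT⁴ = 4.108 gives T = [4.108/(0.92·σ)]^(1/4) = 94.20 K.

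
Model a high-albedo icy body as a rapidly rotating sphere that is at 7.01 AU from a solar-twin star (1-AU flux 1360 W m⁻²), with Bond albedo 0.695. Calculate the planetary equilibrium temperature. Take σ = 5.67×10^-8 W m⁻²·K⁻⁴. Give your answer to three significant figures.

Irradiance scales as 1/d², so S = 1360 W m⁻² × (1/7.01)² = 27.68 W m⁻².
Absorbed flux (global mean): S(1−α)/4 = 27.68·0.305/4 = 2.110 W m⁻².
Balancing against σT⁴: T = (2.110/5.67×10⁻⁸)^(1/4) = 78.11 K.

78.1 K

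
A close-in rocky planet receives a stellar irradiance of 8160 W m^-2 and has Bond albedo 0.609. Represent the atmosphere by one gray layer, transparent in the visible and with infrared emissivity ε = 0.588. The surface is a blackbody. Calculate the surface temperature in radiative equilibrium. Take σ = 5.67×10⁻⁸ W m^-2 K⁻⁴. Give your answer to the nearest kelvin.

At the top of the atmosphere, σT_e⁴ = S(1−α)/4 = 797.6 W m^-2, giving T_e = 344.4 K.
The surface balance (absorbed SW + ε·downward IR = σT_s⁴) with T_a⁴ = T_s⁴/2 reduces to T_s = T_e·[2/(2−ε)]^¼ = 375.7 K.

376 kelvin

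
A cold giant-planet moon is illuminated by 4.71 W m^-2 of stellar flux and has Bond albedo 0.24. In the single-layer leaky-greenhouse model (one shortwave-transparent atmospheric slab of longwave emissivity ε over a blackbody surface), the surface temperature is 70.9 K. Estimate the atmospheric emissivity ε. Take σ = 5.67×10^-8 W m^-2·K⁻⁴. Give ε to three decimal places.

Effective temperature: T_e = [S(1−α)/(4σ)]^(1/4) = 63.03 K.
Since (2−ε)/2 = (T_e/T_s)⁴ = 0.6246, ε = 0.7508.

0.751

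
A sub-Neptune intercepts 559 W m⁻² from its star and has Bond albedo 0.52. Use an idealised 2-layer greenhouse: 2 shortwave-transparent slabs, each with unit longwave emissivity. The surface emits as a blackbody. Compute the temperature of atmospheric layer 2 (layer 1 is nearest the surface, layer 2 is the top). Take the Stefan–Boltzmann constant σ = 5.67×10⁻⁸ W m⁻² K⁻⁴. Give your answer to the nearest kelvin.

OLR = S(1−α)/4 = 67.08 W m⁻²; the top layer radiates at T_e = 185.5 K.
Each opaque layer satisfies 2T_j⁴ = T_{j−1}⁴ + T_{j+1}⁴, giving T_k⁴ = (N+1−k)T_e⁴.
T_2 = (1)^(1/4)·185.5 = 185.5 K.

185 K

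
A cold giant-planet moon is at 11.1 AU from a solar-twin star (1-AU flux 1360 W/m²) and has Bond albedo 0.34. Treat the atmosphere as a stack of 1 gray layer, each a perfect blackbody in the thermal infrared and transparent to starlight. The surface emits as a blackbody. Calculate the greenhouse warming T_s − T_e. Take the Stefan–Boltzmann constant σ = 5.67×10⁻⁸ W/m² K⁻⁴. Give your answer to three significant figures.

Flux at the orbit: S = 1360/(11.1)² = 11.04 W/m².
OLR = S(1−α)/4 = 1.821 W/m²; the top layer radiates at T_e = 75.28 K.
T_s = (N+1)^(1/4)·T_e = 89.53 K.
So the greenhouse effect raises the surface by 89.53 − 75.28 = 14.24 K.

14.2 kelvin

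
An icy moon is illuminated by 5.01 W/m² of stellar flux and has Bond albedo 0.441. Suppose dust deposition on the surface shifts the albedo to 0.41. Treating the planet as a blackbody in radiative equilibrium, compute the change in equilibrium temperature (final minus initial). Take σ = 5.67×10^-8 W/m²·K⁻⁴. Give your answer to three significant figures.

Before: T₁ = [5.010·0.559/(4σ)]^(1/4) = 59.28 K.
Final:   T₂ = [S(1−0.41)/(4σ)]^(1/4) = 60.08 K.
ΔT = T₂ − T₁ = 0.8053 K.

0.805 kelvin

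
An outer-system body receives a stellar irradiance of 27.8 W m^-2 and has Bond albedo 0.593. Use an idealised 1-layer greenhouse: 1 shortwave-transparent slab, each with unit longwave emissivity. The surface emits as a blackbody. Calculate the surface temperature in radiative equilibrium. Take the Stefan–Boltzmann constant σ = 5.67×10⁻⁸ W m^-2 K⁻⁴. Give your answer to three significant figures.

OLR = S(1−α)/4 = 2.829 W m^-2; the top layer radiates at T_e = 84.04 K.
With N = 1 opaque layers, T_s = (N+1)^(1/4)·T_e = 2^(1/4)·84.04 = 99.94 K.

99.9 K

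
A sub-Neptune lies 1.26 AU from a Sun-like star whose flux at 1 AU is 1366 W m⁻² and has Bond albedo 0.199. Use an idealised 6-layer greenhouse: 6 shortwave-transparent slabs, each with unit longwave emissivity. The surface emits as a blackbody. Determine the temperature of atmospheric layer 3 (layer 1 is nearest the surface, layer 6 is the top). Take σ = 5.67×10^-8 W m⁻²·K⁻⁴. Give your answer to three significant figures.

Flux at the orbit: S = 1366/(1.26)² = 860.4 W m⁻².
OLR = S(1−α)/4 = 172.3 W m⁻²; the top layer radiates at T_e = 234.8 K.
Each opaque layer satisfies 2T_j⁴ = T_{j−1}⁴ + T_{j+1}⁴, giving T_k⁴ = (N+1−k)T_e⁴.
With k = 3: T_3 = (6+1−3)^¼·234.8 K = 332.0 K.

332 kelvin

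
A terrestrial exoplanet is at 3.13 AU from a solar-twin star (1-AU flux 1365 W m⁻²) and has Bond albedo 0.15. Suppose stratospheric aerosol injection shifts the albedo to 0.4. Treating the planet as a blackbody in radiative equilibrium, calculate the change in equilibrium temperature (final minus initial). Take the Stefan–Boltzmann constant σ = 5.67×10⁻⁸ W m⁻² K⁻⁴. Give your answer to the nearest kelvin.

-13 K

Flux at the orbit: S = 1365/(3.13)² = 139.3 W m⁻².
Before: T₁ = [139.3·0.85/(4σ)]^(1/4) = 151.2 K.
With α = 0.4, T₂ = 138.6 K.
Change: 138.6 − 151.2 = -12.61 K.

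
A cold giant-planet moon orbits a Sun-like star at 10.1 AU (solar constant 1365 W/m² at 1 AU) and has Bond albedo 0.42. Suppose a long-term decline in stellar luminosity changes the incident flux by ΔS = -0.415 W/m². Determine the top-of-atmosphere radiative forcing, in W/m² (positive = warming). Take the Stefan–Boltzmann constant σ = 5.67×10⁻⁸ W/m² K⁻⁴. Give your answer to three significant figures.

Flux at the orbit: S = 1365/(10.1)² = 13.38 W/m².
ΔF = Δ[S(1−α)]/4 = (1−0.42)·-0.415/4 = -0.06018 W/m².

-0.0602 W/m²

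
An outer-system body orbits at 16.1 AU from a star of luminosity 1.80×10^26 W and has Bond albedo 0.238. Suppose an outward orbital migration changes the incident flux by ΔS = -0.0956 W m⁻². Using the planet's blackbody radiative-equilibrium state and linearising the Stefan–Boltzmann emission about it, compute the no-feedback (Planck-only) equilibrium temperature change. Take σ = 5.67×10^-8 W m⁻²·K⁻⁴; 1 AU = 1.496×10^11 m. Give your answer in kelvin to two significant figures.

-0.52 kelvin

Orbital distance: d = 16.1 AU = 2.409×10^12 m.
S = L/(4πd²) = 2.469 W m⁻².
Unperturbed T_e = [2.469·(1−0.238)/(4σ)]^¼ = 53.67 K.
Only a fraction (1−α) is absorbed and it's spread over 4πR², so ΔF = (1−α)ΔS/4 = -0.01821 W m⁻².
Linearising σT⁴ gives d(σT⁴)/dT = 4σT_e³ = 0.03506 W m⁻² per K.
Hence the no-feedback warming is ΔF/(4σT_e³) = -0.519 K.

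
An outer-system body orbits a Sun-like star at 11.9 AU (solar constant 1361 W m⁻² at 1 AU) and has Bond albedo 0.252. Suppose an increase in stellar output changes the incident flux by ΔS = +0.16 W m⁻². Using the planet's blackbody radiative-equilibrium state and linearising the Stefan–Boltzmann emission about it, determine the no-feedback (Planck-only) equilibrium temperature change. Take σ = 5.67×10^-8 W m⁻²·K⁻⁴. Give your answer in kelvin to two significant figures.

0.31 kelvin

Irradiance scales as 1/d², so S = 1361 W m⁻² × (1/11.9)² = 9.611 W m⁻².
Reference equilibrium: T_e = [S(1−α)/(4σ)]^(1/4) = 75.03 K.
TOA radiative forcing: ΔF = (1−α)ΔS/4 = 0.748·(+0.16)/4 = 0.02992 W m⁻².
The Planck feedback parameter is 4σT_e³ = 0.09581 W m⁻²/K.
ΔT₀ = ΔF/λ_P = 0.02992/0.09581 = 0.312 K.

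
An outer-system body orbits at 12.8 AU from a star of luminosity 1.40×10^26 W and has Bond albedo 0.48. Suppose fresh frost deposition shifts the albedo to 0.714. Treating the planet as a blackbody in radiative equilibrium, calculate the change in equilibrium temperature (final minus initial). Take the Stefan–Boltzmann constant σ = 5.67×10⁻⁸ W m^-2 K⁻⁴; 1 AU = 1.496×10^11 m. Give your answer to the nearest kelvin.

d = 12.8 × 1.496×10^11 m = 1.915×10^12 m.
Spreading L over a sphere of radius d: S = 1.40×10^26/(4π·1.91×10^12²) = 3.038 W m^-2.
With α = 0.48, T₁ = 51.37 K.
Final:   T₂ = [S(1−0.714)/(4σ)]^(1/4) = 44.24 K.
ΔT = T₂ − T₁ = -7.132 K.

-7 K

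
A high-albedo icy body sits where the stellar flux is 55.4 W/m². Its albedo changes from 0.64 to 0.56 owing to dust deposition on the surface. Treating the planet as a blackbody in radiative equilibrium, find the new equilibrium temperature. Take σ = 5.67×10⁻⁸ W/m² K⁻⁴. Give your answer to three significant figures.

T₂ = [S(1−α₂)/(4σ)]^(1/4) = [55.40·0.44/(4σ)]^(1/4) = 101.8 K.

102 K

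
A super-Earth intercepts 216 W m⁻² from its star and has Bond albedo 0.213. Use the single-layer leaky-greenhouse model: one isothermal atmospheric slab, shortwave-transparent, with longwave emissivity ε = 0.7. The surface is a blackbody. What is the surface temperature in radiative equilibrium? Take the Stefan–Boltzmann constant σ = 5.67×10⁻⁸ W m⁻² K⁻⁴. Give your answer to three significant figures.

184 kelvin

Effective emission temperature (TOA balance): σT_e⁴ = S(1−α)/4 = 42.50 W m⁻² → T_e = 165.5 K.
Surface balance with a leaky layer gives σT_s⁴ = σT_e⁴·2/(2−ε), so T_s = T_e·[2/(2−0.7)]^(1/4) = 184.3 K.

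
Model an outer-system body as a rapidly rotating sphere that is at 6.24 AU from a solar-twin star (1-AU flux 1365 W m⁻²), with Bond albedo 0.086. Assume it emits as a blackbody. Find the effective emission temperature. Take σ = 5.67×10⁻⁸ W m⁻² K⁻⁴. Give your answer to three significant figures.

109 K

By the inverse-square law, S = 1365/6.24² = 35.06 W m⁻².
Absorbed flux (global mean): S(1−α)/4 = 35.06·0.914/4 = 8.010 W m⁻².
In equilibrium σT⁴ equals this, so T = 109.0 K.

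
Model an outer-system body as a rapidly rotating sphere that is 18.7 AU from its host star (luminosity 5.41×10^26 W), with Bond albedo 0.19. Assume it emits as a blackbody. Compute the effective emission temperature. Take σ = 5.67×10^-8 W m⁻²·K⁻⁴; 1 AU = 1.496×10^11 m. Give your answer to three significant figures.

66.6 K

d = 18.7 × 1.496×10^11 m = 2.798×10^12 m.
Spreading L over a sphere of radius d: S = 5.41×10^26/(4π·2.80×10^12²) = 5.501 W m⁻².
Averaging over the sphere, the absorbed flux is S(1−α)/4 = 1.114 W m⁻².
Balancing against σT⁴: T = (1.114/5.67×10⁻⁸)^(1/4) = 66.58 K.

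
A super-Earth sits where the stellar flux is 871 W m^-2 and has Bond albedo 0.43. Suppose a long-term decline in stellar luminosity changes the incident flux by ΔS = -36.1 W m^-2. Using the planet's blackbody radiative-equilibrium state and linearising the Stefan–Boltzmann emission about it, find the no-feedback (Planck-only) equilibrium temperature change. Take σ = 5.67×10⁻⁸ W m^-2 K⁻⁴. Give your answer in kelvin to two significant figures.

-2.2 K

The baseline emission temperature is T_e = 216.3 K.
Only a fraction (1−α) is absorbed and it's spread over 4πR², so ΔF = (1−α)ΔS/4 = -5.144 W m^-2.
Planck response: λ_P = 4σT_e³ = 4·5.67×10⁻⁸·(216.3)³ = 2.295 W m^-2/K.
So ΔT₀ = -5.144/2.295 = -2.24 K.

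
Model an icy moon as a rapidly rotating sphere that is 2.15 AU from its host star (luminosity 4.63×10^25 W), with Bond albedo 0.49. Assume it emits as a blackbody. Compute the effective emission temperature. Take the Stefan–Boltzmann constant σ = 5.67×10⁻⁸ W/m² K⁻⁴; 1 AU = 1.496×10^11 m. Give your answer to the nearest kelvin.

95 kelvin

Orbital distance: d = 2.15 AU = 3.216×10^11 m.
Spreading L over a sphere of radius d: S = 4.63×10^25/(4π·3.22×10^11²) = 35.61 W/m².
Absorbed flux (global mean): S(1−α)/4 = 35.61·0.51/4 = 4.541 W/m².
Balancing against σT⁴: T = (4.541/5.67×10⁻⁸)^(1/4) = 94.60 K.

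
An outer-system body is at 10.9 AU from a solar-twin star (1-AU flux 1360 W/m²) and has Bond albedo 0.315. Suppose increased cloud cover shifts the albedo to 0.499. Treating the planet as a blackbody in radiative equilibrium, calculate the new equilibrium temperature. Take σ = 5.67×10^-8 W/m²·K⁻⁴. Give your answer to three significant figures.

By the inverse-square law, S = 1360/10.9² = 11.45 W/m².
With the new albedo, S(1−α₂)/4 = 1.434 W/m², so T₂ = 70.91 K.

70.9 kelvin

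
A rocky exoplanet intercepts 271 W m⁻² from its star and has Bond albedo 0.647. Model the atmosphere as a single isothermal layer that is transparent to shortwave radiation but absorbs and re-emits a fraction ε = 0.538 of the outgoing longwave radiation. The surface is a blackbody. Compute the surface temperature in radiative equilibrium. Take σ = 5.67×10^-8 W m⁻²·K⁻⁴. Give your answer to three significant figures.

The planet radiates to space at T_e = [S(1−α)/(4σ)]^(1/4) = 143.3 K.
Surface balance with a leaky layer gives σT_s⁴ = σT_e⁴·2/(2−ε), so T_s = T_e·[2/(2−0.538)]^(1/4) = 155.0 K.

155 K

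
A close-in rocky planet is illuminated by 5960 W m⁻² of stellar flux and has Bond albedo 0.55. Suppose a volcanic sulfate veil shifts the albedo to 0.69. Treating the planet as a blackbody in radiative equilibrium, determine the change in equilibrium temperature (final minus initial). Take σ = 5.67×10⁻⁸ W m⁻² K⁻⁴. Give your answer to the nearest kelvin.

With α = 0.55, T₁ = 329.8 K.
Final:   T₂ = [S(1−0.69)/(4σ)]^(1/4) = 300.4 K.
Change: 300.4 − 329.8 = -29.34 K.

-29 K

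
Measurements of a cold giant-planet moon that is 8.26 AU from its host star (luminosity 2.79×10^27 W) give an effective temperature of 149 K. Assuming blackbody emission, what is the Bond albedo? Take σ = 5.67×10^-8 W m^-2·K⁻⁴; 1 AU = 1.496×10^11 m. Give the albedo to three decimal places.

0.231

Orbital distance: d = 8.26 AU = 1.236×10^12 m.
Spreading L over a sphere of radius d: S = 2.79×10^27/(4π·1.24×10^12²) = 145.4 W m^-2.
From σT⁴ = S(1−α)/4 we invert for α: 1−α = 4σT⁴/S.
4σT⁴ = 4·5.67×10⁻⁸·(149)⁴ = 111.8 W m^-2.
1−α = 111.8/145.4 = 0.7688, so α = 0.2312.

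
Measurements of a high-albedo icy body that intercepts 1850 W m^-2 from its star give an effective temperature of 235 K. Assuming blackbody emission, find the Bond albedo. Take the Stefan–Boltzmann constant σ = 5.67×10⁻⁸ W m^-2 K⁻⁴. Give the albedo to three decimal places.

0.626

Energy balance: S(1−α)/4 = σT⁴, so 1−α = 4σT⁴/S.
4σT⁴ = 4·5.67×10⁻⁸·(235)⁴ = 691.7 W m^-2.
1−α = 691.7/1850 = 0.3739, so α = 0.6261.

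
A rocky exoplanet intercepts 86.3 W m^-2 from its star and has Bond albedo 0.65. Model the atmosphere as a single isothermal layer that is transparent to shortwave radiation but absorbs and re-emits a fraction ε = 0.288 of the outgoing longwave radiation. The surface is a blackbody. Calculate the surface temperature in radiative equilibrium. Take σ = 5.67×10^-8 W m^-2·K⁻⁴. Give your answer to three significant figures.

At the top of the atmosphere, σT_e⁴ = S(1−α)/4 = 7.551 W m^-2, giving T_e = 107.4 K.
Surface balance with a leaky layer gives σT_s⁴ = σT_e⁴·2/(2−ε), so T_s = T_e·[2/(2−0.288)]^(1/4) = 111.7 K.

112 kelvin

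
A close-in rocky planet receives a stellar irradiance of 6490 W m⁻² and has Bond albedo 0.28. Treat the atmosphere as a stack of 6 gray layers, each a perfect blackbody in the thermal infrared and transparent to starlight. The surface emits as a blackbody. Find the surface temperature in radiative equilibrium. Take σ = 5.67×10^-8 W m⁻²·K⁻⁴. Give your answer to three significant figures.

616 K

The effective emission temperature is T_e = [S(1−α)/(4σ)]^¼ = 378.9 K.
With N = 6 opaque layers, T_s = (N+1)^(1/4)·T_e = 7^(1/4)·378.9 = 616.3 K.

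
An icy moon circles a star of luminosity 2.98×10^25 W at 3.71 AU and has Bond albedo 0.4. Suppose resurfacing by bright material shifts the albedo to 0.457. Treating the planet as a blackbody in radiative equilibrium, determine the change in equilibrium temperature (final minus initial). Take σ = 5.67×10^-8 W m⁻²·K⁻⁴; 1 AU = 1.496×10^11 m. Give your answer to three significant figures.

Orbital distance: d = 3.71 AU = 5.550×10^11 m.
Spreading L over a sphere of radius d: S = 2.98×10^25/(4π·5.55×10^11²) = 7.698 W m⁻².
Before: T₁ = [7.698·0.6/(4σ)]^(1/4) = 67.18 K.
After:  T₂ = [7.698·0.543/(4σ)]^(1/4) = 65.52 K.
ΔT = T₂ − T₁ = -1.656 K.

-1.66 K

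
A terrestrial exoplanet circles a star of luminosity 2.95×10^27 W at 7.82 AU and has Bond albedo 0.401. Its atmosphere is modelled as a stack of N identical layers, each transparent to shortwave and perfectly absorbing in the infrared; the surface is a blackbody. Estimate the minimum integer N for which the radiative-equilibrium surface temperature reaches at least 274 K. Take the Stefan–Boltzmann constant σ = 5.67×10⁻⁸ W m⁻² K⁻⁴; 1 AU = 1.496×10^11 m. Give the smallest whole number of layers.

d = 7.82 × 1.496×10^11 m = 1.170×10^12 m.
Spreading L over a sphere of radius d: S = 2.95×10^27/(4π·1.17×10^12²) = 171.5 W m⁻².
Top-of-atmosphere balance: σT_e⁴ = S(1−α)/4 = 25.69 W m⁻² → T_e = 145.9 K.
T_s = (N+1)^(1/4)·T_e ≥ 274 K requires N+1 ≥ (T_s/T_e)⁴ = (274/145.9)⁴ = 12.442.
The minimum whole number is N = 12.

12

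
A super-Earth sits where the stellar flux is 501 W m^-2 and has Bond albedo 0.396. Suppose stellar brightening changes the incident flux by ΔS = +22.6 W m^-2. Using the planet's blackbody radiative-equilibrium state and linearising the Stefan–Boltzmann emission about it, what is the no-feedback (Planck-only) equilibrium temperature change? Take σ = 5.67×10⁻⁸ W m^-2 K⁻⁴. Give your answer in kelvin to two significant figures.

2.2 K

Unperturbed T_e = [501.0·(1−0.396)/(4σ)]^¼ = 191.1 K.
TOA radiative forcing: ΔF = (1−α)ΔS/4 = 0.604·(+22.6)/4 = 3.413 W m^-2.
Linearising σT⁴ gives d(σT⁴)/dT = 4σT_e³ = 1.583 W m^-2 per K.
ΔT₀ = ΔF/λ_P = 3.413/1.583 = 2.16 K.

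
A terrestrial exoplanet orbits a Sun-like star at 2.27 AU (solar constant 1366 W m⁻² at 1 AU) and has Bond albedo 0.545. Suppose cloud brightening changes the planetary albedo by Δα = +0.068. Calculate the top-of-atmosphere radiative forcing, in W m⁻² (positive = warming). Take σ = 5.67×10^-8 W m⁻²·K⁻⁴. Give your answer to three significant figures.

Flux at the orbit: S = 1366/(2.27)² = 265.1 W m⁻².
ΔF = −(S/4)Δα = −(265.1/4)×(+0.068) = -4.507 W m⁻².

-4.51 W m⁻²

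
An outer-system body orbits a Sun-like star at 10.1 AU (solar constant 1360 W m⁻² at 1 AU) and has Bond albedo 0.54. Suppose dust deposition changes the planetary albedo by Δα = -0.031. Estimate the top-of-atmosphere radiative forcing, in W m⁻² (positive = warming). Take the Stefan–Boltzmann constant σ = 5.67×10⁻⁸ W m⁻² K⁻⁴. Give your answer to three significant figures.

0.103 W m⁻²

Flux at the orbit: S = 1360/(10.1)² = 13.33 W m⁻².
TOA radiative forcing: ΔF = −S·Δα/4 = −13.33·(-0.031)/4 = 0.1033 W m⁻².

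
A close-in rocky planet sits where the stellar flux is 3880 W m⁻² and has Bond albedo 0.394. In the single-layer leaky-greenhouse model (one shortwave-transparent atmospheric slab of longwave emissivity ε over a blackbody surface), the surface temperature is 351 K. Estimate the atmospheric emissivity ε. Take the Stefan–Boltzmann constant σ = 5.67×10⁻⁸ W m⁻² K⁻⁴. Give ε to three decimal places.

0.634

TOA balance gives T_e = 319.1 K.
Since (2−ε)/2 = (T_e/T_s)⁴ = 0.6830, ε = 0.6340.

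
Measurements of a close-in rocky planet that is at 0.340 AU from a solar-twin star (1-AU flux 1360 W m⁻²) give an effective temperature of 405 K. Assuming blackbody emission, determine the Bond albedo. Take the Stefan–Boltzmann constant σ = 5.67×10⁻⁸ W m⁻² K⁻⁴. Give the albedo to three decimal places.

Irradiance scales as 1/d², so S = 1360 W m⁻² × (1/0.340)² = 11760 W m⁻².
From σT⁴ = S(1−α)/4 we invert for α: 1−α = 4σT⁴/S.
4σT⁴ = 4·5.67×10⁻⁸·(405)⁴ = 6102 W m⁻².
Hence α = 1 − 6102/11760 = 0.4813.

0.481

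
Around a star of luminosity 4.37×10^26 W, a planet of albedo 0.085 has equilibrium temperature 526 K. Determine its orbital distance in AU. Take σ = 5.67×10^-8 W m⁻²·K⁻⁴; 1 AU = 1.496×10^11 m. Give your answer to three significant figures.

0.286 AU

The flux needed for this T is 4σT⁴/(1−0.085) = 18970 W m⁻².
Then d = [L/(4πS)]^(1/2) = 4.281×10^10 m, i.e. 0.2862 AU.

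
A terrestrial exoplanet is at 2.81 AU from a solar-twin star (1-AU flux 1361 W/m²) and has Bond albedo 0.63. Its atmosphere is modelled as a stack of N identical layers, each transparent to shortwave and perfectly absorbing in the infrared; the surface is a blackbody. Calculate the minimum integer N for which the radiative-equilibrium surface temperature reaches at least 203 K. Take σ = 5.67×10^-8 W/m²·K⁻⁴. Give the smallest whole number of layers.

6

By the inverse-square law, S = 1361/2.81² = 172.4 W/m².
The effective emission temperature is T_e = [S(1−α)/(4σ)]^¼ = 129.5 K.
Need (N+1)T_e⁴ ≥ T_s⁴, i.e. N+1 ≥ (203/129.5)⁴ = 6.039.
So N ≥ 5.039; the smallest integer is N = 6.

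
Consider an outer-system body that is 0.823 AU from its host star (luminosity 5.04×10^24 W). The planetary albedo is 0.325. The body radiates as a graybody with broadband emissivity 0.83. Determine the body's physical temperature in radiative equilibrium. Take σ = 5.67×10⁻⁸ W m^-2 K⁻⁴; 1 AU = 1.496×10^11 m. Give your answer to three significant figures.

Orbital distance: d = 0.823 AU = 1.231×10^11 m.
Flux at the orbit: S = L/(4πd²) = 5.04×10^24/(4π·(1.23×10^11)²) = 26.46 W m^-2.
The planet absorbs (1−α)S over its disc πR² and re-emits over 4πR², so the mean absorbed flux is (1−0.325)·26.46/4 = 4.465 W m^-2.
Radiative balance εσT⁴ = 4.465 gives T = [4.465/(0.83·σ)]^(1/4) = 98.69 K.

98.7 K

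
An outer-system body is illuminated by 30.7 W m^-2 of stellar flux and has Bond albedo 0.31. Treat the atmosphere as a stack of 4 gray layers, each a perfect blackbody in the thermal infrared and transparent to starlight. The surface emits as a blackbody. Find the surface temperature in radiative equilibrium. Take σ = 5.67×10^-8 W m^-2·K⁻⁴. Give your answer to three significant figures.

147 K

OLR = S(1−α)/4 = 5.296 W m^-2; the top layer radiates at T_e = 98.31 K.
For an N-layer opaque stack, T_s⁴ = (N+1)T_e⁴, hence T_s = (5)^(1/4)×98.31 K = 147.0 K.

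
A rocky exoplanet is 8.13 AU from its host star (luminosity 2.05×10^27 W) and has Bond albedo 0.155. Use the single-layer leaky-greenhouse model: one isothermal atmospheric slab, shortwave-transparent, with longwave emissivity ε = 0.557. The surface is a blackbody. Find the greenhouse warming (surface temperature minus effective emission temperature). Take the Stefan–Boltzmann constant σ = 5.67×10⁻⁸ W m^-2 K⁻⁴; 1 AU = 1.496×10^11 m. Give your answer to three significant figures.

12.1 K

d = 8.13 × 1.496×10^11 m = 1.216×10^12 m.
Spreading L over a sphere of radius d: S = 2.05×10^27/(4π·1.22×10^12²) = 110.3 W m^-2.
At the top of the atmosphere, σT_e⁴ = S(1−α)/4 = 23.30 W m^-2, giving T_e = 142.4 K.
Surface balance with a leaky layer gives σT_s⁴ = σT_e⁴·2/(2−ε), so T_s = T_e·[2/(2−0.557)]^(1/4) = 154.5 K.
T_s − T_e = 154.5 − 142.4 = 12.11 K.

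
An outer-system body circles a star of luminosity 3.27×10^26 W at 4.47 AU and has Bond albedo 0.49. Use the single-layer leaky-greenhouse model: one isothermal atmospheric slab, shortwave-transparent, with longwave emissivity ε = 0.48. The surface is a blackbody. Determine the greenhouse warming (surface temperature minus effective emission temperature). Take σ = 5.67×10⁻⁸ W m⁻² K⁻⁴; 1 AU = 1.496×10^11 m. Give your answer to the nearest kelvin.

8 K

d = 4.47 × 1.496×10^11 m = 6.687×10^11 m.
Spreading L over a sphere of radius d: S = 3.27×10^26/(4π·6.69×10^11²) = 58.19 W m⁻².
Effective emission temperature (TOA balance): σT_e⁴ = S(1−α)/4 = 7.419 W m⁻² → T_e = 107.0 K.
Surface balance with a leaky layer gives σT_s⁴ = σT_e⁴·2/(2−ε), so T_s = T_e·[2/(2−0.48)]^(1/4) = 114.5 K.
T_s − T_e = 114.5 − 107.0 = 7.596 K.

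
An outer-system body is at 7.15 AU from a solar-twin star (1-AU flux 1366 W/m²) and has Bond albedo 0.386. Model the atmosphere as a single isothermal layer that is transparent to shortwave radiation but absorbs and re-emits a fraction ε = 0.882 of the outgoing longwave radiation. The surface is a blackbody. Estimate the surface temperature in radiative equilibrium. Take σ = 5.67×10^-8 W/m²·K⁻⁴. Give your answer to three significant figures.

Irradiance scales as 1/d², so S = 1366 W/m² × (1/7.15)² = 26.72 W/m².
The planet radiates to space at T_e = [S(1−α)/(4σ)]^(1/4) = 92.22 K.
For a single slab of emissivity ε, T_s⁴ = 2T_e⁴/(2−ε); thus T_s = 92.22·(1.789)^(1/4) = 106.7 K.

107 kelvin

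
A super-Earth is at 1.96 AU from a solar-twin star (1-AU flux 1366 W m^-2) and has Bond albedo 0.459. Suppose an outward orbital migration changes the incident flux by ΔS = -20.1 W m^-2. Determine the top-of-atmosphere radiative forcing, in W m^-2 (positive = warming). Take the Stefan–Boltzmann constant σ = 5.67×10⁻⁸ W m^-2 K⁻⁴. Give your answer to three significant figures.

-2.72 W m^-2

Irradiance scales as 1/d², so S = 1366 W m^-2 × (1/1.96)² = 355.6 W m^-2.
TOA radiative forcing: ΔF = (1−α)ΔS/4 = 0.541·(-20.1)/4 = -2.719 W m^-2.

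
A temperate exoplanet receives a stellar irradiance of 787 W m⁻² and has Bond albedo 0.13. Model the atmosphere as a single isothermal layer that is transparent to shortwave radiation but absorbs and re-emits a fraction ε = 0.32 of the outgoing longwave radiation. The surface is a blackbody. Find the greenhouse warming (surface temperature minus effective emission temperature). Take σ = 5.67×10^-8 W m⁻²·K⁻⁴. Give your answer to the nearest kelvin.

10 K

Effective emission temperature (TOA balance): σT_e⁴ = S(1−α)/4 = 171.2 W m⁻² → T_e = 234.4 K.
The surface balance (absorbed SW + ε·downward IR = σT_s⁴) with T_a⁴ = T_s⁴/2 reduces to T_s = T_e·[2/(2−ε)]^¼ = 244.8 K.
The atmosphere warms the surface by 10.44 K.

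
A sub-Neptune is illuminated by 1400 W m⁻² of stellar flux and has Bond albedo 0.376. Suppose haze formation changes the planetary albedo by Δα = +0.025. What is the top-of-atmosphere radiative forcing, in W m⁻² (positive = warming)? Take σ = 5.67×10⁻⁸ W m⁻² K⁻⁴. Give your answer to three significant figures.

-8.75 W m⁻²

The change in absorbed flux is Δ[S(1−α)/4] = −SΔα/4 = -8.750 W m⁻².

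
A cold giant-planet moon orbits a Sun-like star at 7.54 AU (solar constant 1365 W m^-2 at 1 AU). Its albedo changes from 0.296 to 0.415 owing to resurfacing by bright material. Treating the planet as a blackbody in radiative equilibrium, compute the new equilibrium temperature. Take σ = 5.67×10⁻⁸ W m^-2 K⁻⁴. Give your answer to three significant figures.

Flux at the orbit: S = 1365/(7.54)² = 24.01 W m^-2.
T₂ = [S(1−α₂)/(4σ)]^(1/4) = [24.01·0.585/(4σ)]^(1/4) = 88.71 K.

88.7 K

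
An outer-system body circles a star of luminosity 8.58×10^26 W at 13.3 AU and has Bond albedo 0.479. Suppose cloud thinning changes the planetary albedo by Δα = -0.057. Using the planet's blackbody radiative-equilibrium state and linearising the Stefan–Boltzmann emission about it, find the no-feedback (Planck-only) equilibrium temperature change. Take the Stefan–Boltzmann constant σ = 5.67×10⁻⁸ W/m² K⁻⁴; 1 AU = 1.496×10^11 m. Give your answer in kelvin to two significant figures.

2.2 K

Orbital distance: d = 13.3 AU = 1.990×10^12 m.
S = L/(4πd²) = 17.25 W/m².
The baseline emission temperature is T_e = 79.34 K.
TOA radiative forcing: ΔF = −S·Δα/4 = −17.25·(-0.057)/4 = 0.2458 W/m².
Planck response: λ_P = 4σT_e³ = 4·5.67×10⁻⁸·(79.34)³ = 0.1133 W/m²/K.
Hence the no-feedback warming is ΔF/(4σT_e³) = 2.17 K.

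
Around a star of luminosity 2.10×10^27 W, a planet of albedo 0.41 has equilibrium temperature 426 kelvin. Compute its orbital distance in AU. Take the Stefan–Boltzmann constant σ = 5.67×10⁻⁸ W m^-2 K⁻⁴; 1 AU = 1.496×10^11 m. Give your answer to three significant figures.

Energy balance gives S = 4σT⁴/(1−α) = 12660 W m^-2.
S = L/(4πd²) → d = √(L/4πS) = √(2.10×10^27/(4π·12660)) = 1.149×10^11 m = 0.7680 AU.

0.768 AU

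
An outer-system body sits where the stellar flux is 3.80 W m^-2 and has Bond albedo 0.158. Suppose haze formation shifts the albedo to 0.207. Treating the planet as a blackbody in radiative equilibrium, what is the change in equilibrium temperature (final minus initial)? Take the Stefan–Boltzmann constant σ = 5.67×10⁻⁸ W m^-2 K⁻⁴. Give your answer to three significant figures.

With α = 0.158, T₁ = 61.29 K.
After:  T₂ = [3.800·0.793/(4σ)]^(1/4) = 60.37 K.
ΔT = T₂ − T₁ = -0.9118 K.

-0.912 K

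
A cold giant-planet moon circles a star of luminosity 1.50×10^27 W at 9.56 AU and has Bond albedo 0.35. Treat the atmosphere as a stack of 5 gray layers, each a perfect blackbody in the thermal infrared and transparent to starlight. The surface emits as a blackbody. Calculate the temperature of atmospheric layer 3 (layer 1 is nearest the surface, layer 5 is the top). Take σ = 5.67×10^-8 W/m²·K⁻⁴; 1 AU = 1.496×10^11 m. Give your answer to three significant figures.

150 K

d = 9.56 × 1.496×10^11 m = 1.430×10^12 m.
S = L/(4πd²) = 58.36 W/m².
OLR = S(1−α)/4 = 9.483 W/m²; the top layer radiates at T_e = 113.7 K.
The net upward flux σT_e⁴ is constant between every pair of levels, so T_k⁴ = (N+1−k)T_e⁴.
With k = 3: T_3 = (5+1−3)^¼·113.7 K = 149.7 K.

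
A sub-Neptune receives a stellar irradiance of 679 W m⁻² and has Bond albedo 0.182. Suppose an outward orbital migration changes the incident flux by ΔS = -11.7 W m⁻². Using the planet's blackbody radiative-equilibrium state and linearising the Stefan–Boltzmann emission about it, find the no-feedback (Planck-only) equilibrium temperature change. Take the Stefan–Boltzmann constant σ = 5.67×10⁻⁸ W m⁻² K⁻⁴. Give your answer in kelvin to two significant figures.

Unperturbed T_e = [679.0·(1−0.182)/(4σ)]^¼ = 222.5 K.
ΔF = Δ[S(1−α)]/4 = (1−0.182)·-11.7/4 = -2.393 W m⁻².
The Planck feedback parameter is 4σT_e³ = 2.497 W m⁻²/K.
Hence the no-feedback warming is ΔF/(4σT_e³) = -0.958 K.

-0.96 kelvin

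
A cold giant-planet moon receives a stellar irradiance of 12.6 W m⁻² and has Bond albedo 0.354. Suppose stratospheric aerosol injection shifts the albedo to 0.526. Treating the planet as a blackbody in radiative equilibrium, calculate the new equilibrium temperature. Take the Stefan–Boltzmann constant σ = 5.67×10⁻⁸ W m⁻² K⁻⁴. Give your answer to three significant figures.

71.6 K

New equilibrium: T₂ = [(1−0.526)·12.60/(4σ)]^(1/4) = 71.64 K.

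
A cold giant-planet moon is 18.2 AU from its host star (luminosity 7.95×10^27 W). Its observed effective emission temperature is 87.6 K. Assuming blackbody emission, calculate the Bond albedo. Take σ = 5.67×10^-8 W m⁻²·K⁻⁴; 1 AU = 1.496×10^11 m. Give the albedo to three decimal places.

Orbital distance: d = 18.2 AU = 2.723×10^12 m.
Spreading L over a sphere of radius d: S = 7.95×10^27/(4π·2.72×10^12²) = 85.34 W m⁻².
Energy balance: S(1−α)/4 = σT⁴, so 1−α = 4σT⁴/S.
4σT⁴ = 4·5.67×10⁻⁸·(87.6)⁴ = 13.36 W m⁻².
Hence α = 1 − 13.36/85.34 = 0.8435.

0.844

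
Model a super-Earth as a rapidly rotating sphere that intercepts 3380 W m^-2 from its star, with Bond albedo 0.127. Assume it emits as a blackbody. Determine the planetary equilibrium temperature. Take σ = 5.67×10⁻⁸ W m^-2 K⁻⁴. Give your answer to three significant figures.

338 K

Absorbed flux (global mean): S(1−α)/4 = 3380·0.873/4 = 737.7 W m^-2.
Set σT⁴ = 737.7 → T = (737.7/σ)^(1/4) = 337.7 K.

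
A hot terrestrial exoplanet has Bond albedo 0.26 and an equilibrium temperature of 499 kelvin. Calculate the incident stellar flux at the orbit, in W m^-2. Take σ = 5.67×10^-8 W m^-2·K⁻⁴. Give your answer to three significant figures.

Invert the energy balance for S: S = 4σT⁴/(1−α).
σT⁴ = 5.67×10⁻⁸·(499)⁴ = 3515 W m^-2.
So S = 4×3515/(1−0.26) = 19000 W m^-2.

19000 W m^-2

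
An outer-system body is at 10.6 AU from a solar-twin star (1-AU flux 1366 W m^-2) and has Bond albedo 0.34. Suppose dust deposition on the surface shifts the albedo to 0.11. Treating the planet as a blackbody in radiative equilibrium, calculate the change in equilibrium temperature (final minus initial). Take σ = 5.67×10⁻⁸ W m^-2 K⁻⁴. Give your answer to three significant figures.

5.99 kelvin

Irradiance scales as 1/d², so S = 1366 W m^-2 × (1/10.6)² = 12.16 W m^-2.
Before: T₁ = [12.16·0.66/(4σ)]^(1/4) = 77.12 K.
With α = 0.11, T₂ = 83.11 K.
ΔT = T₂ − T₁ = 5.986 K.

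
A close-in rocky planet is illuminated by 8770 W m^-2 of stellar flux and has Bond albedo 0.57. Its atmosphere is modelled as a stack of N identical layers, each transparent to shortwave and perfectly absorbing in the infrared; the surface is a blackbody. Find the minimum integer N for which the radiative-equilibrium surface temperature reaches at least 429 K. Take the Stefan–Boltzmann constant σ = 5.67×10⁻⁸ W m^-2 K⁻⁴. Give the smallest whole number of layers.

2

OLR = S(1−α)/4 = 942.8 W m^-2; the top layer radiates at T_e = 359.1 K.
Need (N+1)T_e⁴ ≥ T_s⁴, i.e. N+1 ≥ (429/359.1)⁴ = 2.037.
So N ≥ 1.037; the smallest integer is N = 2.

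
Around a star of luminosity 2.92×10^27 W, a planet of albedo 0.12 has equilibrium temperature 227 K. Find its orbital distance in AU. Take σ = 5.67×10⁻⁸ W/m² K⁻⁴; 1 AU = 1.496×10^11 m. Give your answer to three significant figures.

3.90 AU

Required flux: S = 4σT⁴/(1−α) = 684.3 W/m².
S = L/(4πd²) → d = √(L/4πS) = √(2.92×10^27/(4π·684.3)) = 5.827×10^11 m = 3.895 AU.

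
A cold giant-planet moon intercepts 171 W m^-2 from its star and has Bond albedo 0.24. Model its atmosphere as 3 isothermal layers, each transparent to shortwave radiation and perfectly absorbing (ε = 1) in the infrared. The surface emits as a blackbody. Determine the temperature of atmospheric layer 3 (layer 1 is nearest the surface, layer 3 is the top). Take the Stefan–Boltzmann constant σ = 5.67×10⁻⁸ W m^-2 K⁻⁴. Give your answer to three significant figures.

OLR = S(1−α)/4 = 32.49 W m^-2; the top layer radiates at T_e = 154.7 K.
Each opaque layer satisfies 2T_j⁴ = T_{j−1}⁴ + T_{j+1}⁴, giving T_k⁴ = (N+1−k)T_e⁴.
With k = 3: T_3 = (3+1−3)^¼·154.7 K = 154.7 K.

155 kelvin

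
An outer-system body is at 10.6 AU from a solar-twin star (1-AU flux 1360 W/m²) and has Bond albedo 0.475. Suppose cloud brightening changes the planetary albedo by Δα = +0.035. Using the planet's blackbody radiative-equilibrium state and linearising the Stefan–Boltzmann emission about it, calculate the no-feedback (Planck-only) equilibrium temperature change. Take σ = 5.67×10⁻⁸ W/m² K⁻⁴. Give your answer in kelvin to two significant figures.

Irradiance scales as 1/d², so S = 1360 W/m² × (1/10.6)² = 12.10 W/m².
Reference equilibrium: T_e = [S(1−α)/(4σ)]^(1/4) = 72.75 K.
TOA radiative forcing: ΔF = −S·Δα/4 = −12.10·(+0.035)/4 = -0.1059 W/m².
Linearising σT⁴ gives d(σT⁴)/dT = 4σT_e³ = 0.08734 W/m² per K.
So ΔT₀ = -0.1059/0.08734 = -1.21 K.

-1.2 K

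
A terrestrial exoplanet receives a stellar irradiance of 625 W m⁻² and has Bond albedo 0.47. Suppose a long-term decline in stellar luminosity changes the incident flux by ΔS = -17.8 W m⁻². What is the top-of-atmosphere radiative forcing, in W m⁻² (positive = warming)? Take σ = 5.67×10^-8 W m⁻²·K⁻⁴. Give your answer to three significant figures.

-2.36 W m⁻²

TOA radiative forcing: ΔF = (1−α)ΔS/4 = 0.53·(-17.8)/4 = -2.359 W m⁻².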